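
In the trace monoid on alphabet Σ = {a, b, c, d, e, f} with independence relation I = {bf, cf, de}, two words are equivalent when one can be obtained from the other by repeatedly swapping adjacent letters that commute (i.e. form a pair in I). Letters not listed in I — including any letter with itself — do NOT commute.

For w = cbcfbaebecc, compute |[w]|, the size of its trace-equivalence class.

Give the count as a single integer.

#0=c has no predecessor
#1=b depends on [0:c]
#2=c depends on [1:b]
#3=f has no predecessor
#4=b depends on [2:c]
#5=a depends on [3:f, 4:b]
#6=e depends on [5:a]
#7=b depends on [6:e]
#8=e depends on [7:b]
#9=c depends on [8:e]
#10=c depends on [9:c]
sources: [0:c, 3:f]
N(rest) = Σ N(rest − s) over sources s of rest; N(one piece) = 1:
  size 1 → [10]=1
  size 2 → [9,10]=1
  size 3 → [8,9,10]=1
  size 4 → [7,8,9,10]=1
  size 5 → [6,7,8,9,10]=1
  size 6 → [5,6,7,8,9,10]=1
  size 7 → [3,5,6,7,8,9,10]=1  [4,5,6,7,8,9,10]=1
  size 8 → [2,4,5,6,7,8,9,10]=1  [3,4,5,6,7,8,9,10]=2
  size 9 → [1,2,4,5,6,7,8,9,10]=1  [2,3,4,5,6,7,8,9,10]=3
  first=0(c) contributes 4
  first=3(f) contributes 1
|[w]| = 5

5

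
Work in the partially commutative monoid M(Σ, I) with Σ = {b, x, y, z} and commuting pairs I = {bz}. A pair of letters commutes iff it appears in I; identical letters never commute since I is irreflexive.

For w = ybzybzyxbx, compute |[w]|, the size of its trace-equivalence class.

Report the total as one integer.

4

piece 0:y — minimal
piece 1:b rests on {0:y}
piece 2:z rests on {0:y}
piece 3:y rests on {1:b, 2:z}
piece 4:b rests on {3:y}
piece 5:z rests on {3:y}
piece 6:y rests on {4:b, 5:z}
piece 7:x rests on {6:y}
piece 8:b rests on {7:x}
piece 9:x rests on {8:b}
minimal pieces: {0:y}
ways to finish when only these pieces remain (= sum over removing one remaining piece with nothing left below it):
  1 left: {9}→1
  2 left: {8,9}→1
  3 left: {7,8,9}→1
  4 left: {6,7,8,9}→1
  5 left: {4,6,7,8,9}→1  {5,6,7,8,9}→1
  6 left: {4,5,6,7,8,9}→2
  7 left: {3,4,5,6,7,8,9}→2
  8 left: {1,3,4,5,6,7,8,9}→2  {2,3,4,5,6,7,8,9}→2
  placing 0:y first → 4 extensions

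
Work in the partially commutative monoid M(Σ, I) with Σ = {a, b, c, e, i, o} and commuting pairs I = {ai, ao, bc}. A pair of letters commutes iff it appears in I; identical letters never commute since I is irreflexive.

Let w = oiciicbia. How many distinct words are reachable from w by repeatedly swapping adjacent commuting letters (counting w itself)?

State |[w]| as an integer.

piece 0:o — minimal
piece 1:i rests on {0:o}
piece 2:c rests on {1:i}
piece 3:i rests on {2:c}
piece 4:i rests on {3:i}
piece 5:c rests on {4:i}
piece 6:b rests on {4:i}
piece 7:i rests on {5:c, 6:b}
piece 8:a rests on {5:c, 6:b}
minimal pieces: {0:o}
ways to finish when only these pieces remain (= sum over removing one remaining piece with nothing left below it):
  1 left: {7}→1  {8}→1
  2 left: {7,8}→2
  3 left: {5,7,8}→2  {6,7,8}→2
  4 left: {5,6,7,8}→4
  5 left: {4,5,6,7,8}→4
  6 left: {3,4,5,6,7,8}→4
  7 left: {2,3,4,5,6,7,8}→4
  placing 0:o first → 4 extensions

4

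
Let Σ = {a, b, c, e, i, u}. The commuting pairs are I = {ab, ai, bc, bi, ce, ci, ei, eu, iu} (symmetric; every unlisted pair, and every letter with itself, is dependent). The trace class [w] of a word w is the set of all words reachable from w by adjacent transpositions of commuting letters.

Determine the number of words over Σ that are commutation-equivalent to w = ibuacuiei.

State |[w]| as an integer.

drop 0:i onto floor
drop 1:b onto floor
drop 2:u onto {1:b}
drop 3:a onto {2:u}
drop 4:c onto {3:a}
drop 5:u onto {4:c}
drop 6:i onto {0:i}
drop 7:e onto {3:a}
drop 8:i onto {6:i}
ground layer = {0:i, 1:b}
drop-orders for the pieces not yet dropped (sum over which currently-grounded one goes next):
  1 to go: {5} 1  {7} 1  {8} 1
  2 to go: {4,5} 1  {5,7} 2  {5,8} 2  {6,8} 1  {7,8} 2
  3 to go: {0,6,8} 1  {4,5,7} 3  {4,5,8} 3  {5,6,8} 3  {5,7,8} 6  {6,7,8} 3
  4 to go: {0,5,6,8} 4  {0,6,7,8} 4  {3,4,5,7} 3  {4,5,6,8} 6  {4,5,7,8} 12  {5,6,7,8} 12
  5 to go: {0,4,5,6,8} 10  {0,5,6,7,8} 20  {2,3,4,5,7} 3  {3,4,5,7,8} 15  {4,5,6,7,8} 30
  6 to go: {0,4,5,6,7,8} 60  {1,2,3,4,5,7} 3  {2,3,4,5,7,8} 18  {3,4,5,6,7,8} 45
  7 to go: {0,3,4,5,6,7,8} 105  {1,2,3,4,5,7,8} 21  {2,3,4,5,6,7,8} 63
  if 0:i drops first: 84 orders
  if 1:b drops first: 168 orders
heap linearizations: 252

252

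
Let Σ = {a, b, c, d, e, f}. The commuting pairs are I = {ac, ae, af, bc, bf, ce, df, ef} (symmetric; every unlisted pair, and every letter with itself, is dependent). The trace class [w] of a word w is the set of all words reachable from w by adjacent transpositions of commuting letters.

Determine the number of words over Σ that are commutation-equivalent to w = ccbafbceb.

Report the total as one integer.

126

#0=c has no predecessor
#1=c depends on [0:c]
#2=b has no predecessor
#3=a depends on [2:b]
#4=f depends on [1:c]
#5=b depends on [3:a]
#6=c depends on [4:f]
#7=e depends on [5:b]
#8=b depends on [7:e]
sources: [0:c, 2:b]
N(rest) = Σ N(rest − s) over sources s of rest; N(one piece) = 1:
  size 1 → [6]=1  [8]=1
  size 2 → [4,6]=1  [6,8]=2  [7,8]=1
  size 3 → [1,4,6]=1  [4,6,8]=3  [5,7,8]=1  [6,7,8]=3
  size 4 → [0,1,4,6]=1  [1,4,6,8]=4  [3,5,7,8]=1  [4,6,7,8]=6  [5,6,7,8]=4
  size 5 → [0,1,4,6,8]=5  [1,4,6,7,8]=10  [2,3,5,7,8]=1  [3,5,6,7,8]=5  [4,5,6,7,8]=10
  size 6 → [0,1,4,6,7,8]=15  [1,4,5,6,7,8]=20  [2,3,5,6,7,8]=6  [3,4,5,6,7,8]=15
  size 7 → [0,1,4,5,6,7,8]=35  [1,3,4,5,6,7,8]=35  [2,3,4,5,6,7,8]=21
  first=0(c) contributes 56
  first=2(b) contributes 70
|[w]| = 126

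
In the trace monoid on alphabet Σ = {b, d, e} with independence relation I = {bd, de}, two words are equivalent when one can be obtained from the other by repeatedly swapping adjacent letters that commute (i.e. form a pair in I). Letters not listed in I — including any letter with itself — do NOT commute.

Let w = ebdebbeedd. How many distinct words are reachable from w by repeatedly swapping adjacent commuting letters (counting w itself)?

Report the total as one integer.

120

#0=e has no predecessor
#1=b depends on [0:e]
#2=d has no predecessor
#3=e depends on [1:b]
#4=b depends on [3:e]
#5=b depends on [4:b]
#6=e depends on [5:b]
#7=e depends on [6:e]
#8=d depends on [2:d]
#9=d depends on [8:d]
sources: [0:e, 2:d]
N(rest) = Σ N(rest − s) over sources s of rest; N(one piece) = 1:
  size 1 → [7]=1  [9]=1
  size 2 → [6,7]=1  [7,9]=2  [8,9]=1
  size 3 → [2,8,9]=1  [5,6,7]=1  [6,7,9]=3  [7,8,9]=3
  size 4 → [2,7,8,9]=4  [4,5,6,7]=1  [5,6,7,9]=4  [6,7,8,9]=6
  size 5 → [2,6,7,8,9]=10  [3,4,5,6,7]=1  [4,5,6,7,9]=5  [5,6,7,8,9]=10
  size 6 → [1,3,4,5,6,7]=1  [2,5,6,7,8,9]=20  [3,4,5,6,7,9]=6  [4,5,6,7,8,9]=15
  size 7 → [0,1,3,4,5,6,7]=1  [1,3,4,5,6,7,9]=7  [2,4,5,6,7,8,9]=35  [3,4,5,6,7,8,9]=21
  size 8 → [0,1,3,4,5,6,7,9]=8  [1,3,4,5,6,7,8,9]=28  [2,3,4,5,6,7,8,9]=56
  first=0(e) contributes 84
  first=2(d) contributes 36
|[w]| = 120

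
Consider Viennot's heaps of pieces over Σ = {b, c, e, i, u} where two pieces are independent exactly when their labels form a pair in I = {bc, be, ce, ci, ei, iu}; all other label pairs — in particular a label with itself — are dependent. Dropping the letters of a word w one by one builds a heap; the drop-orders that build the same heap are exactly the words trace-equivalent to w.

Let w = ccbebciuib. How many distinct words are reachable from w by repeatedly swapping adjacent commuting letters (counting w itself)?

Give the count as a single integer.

480

#0=c has no predecessor
#1=c depends on [0:c]
#2=b has no predecessor
#3=e has no predecessor
#4=b depends on [2:b]
#5=c depends on [1:c]
#6=i depends on [4:b]
#7=u depends on [3:e, 4:b, 5:c]
#8=i depends on [6:i]
#9=b depends on [7:u, 8:i]
sources: [0:c, 2:b, 3:e]
N(rest) = Σ N(rest − s) over sources s of rest; N(one piece) = 1:
  size 1 → [9]=1
  size 2 → [7,9]=1  [8,9]=1
  size 3 → [3,7,9]=1  [5,7,9]=1  [6,8,9]=1  [7,8,9]=2
  size 4 → [1,5,7,9]=1  [3,5,7,9]=2  [3,7,8,9]=3  [5,7,8,9]=3  [6,7,8,9]=3
  size 5 → [0,1,5,7,9]=1  [1,3,5,7,9]=3  [1,5,7,8,9]=4  [3,5,7,8,9]=8  [3,6,7,8,9]=6  [4,6,7,8,9]=3  [5,6,7,8,9]=6
  size 6 → [0,1,3,5,7,9]=4  [0,1,5,7,8,9]=5  [1,3,5,7,8,9]=15  [1,5,6,7,8,9]=10  [2,4,6,7,8,9]=3  [3,4,6,7,8,9]=9  [3,5,6,7,8,9]=20  [4,5,6,7,8,9]=9
  size 7 → [0,1,3,5,7,8,9]=24  [0,1,5,6,7,8,9]=15  [1,3,5,6,7,8,9]=45  [1,4,5,6,7,8,9]=19  [2,3,4,6,7,8,9]=12  [2,4,5,6,7,8,9]=12  [3,4,5,6,7,8,9]=38
  size 8 → [0,1,3,5,6,7,8,9]=84  [0,1,4,5,6,7,8,9]=34  [1,2,4,5,6,7,8,9]=31  [1,3,4,5,6,7,8,9]=102  [2,3,4,5,6,7,8,9]=62
  first=0(c) contributes 195
  first=2(b) contributes 220
  first=3(e) contributes 65
|[w]| = 480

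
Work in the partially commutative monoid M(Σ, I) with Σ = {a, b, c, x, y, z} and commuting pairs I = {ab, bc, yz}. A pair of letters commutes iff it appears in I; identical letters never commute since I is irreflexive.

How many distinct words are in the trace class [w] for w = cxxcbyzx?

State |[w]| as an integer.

4

0(c) covers ∅
1(x) covers 0:c
2(x) covers 1:x
3(c) covers 2:x
4(b) covers 2:x
5(y) covers 3:c, 4:b
6(z) covers 3:c, 4:b
7(x) covers 5:y, 6:z
floor of heap: 0:c
completions by unplaced set U, small U first (add the entries for U minus each lowest piece of U):
  |U|=1: {7}:1
  |U|=2: {5,7}:1  {6,7}:1
  |U|=3: {5,6,7}:2
  |U|=4: {3,5,6,7}:2  {4,5,6,7}:2
  |U|=5: {3,4,5,6,7}:4
  |U|=6: {2,3,4,5,6,7}:4
  start at 0(c): 4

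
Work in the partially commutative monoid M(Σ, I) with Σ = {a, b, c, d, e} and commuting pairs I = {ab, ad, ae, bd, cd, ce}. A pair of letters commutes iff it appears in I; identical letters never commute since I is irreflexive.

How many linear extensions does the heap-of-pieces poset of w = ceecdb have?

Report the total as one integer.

16

piece 0:c — minimal
piece 1:e — minimal
piece 2:e rests on {1:e}
piece 3:c rests on {0:c}
piece 4:d rests on {2:e}
piece 5:b rests on {2:e, 3:c}
minimal pieces: {0:c, 1:e}
ways to finish when only these pieces remain (= sum over removing one remaining piece with nothing left below it):
  1 left: {4}→1  {5}→1
  2 left: {3,5}→1  {4,5}→2
  3 left: {0,3,5}→1  {2,4,5}→2  {3,4,5}→3
  4 left: {0,3,4,5}→4  {1,2,4,5}→2  {2,3,4,5}→5
  placing 0:c first → 7 extensions
  placing 1:e first → 9 extensions
total linear extensions = 16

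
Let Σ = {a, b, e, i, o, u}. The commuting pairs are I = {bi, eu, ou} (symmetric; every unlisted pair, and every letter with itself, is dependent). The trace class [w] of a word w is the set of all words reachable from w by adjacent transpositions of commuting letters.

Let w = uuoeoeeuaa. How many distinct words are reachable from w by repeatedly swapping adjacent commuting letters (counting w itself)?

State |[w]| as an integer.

piece 0:u — minimal
piece 1:u rests on {0:u}
piece 2:o — minimal
piece 3:e rests on {2:o}
piece 4:o rests on {3:e}
piece 5:e rests on {4:o}
piece 6:e rests on {5:e}
piece 7:u rests on {1:u}
piece 8:a rests on {6:e, 7:u}
piece 9:a rests on {8:a}
minimal pieces: {0:u, 2:o}
ways to finish when only these pieces remain (= sum over removing one remaining piece with nothing left below it):
  1 left: {9}→1
  2 left: {8,9}→1
  3 left: {6,8,9}→1  {7,8,9}→1
  4 left: {1,7,8,9}→1  {5,6,8,9}→1  {6,7,8,9}→2
  5 left: {0,1,7,8,9}→1  {1,6,7,8,9}→3  {4,5,6,8,9}→1  {5,6,7,8,9}→3
  6 left: {0,1,6,7,8,9}→4  {1,5,6,7,8,9}→6  {3,4,5,6,8,9}→1  {4,5,6,7,8,9}→4
  7 left: {0,1,5,6,7,8,9}→10  {1,4,5,6,7,8,9}→10  {2,3,4,5,6,8,9}→1  {3,4,5,6,7,8,9}→5
  8 left: {0,1,4,5,6,7,8,9}→20  {1,3,4,5,6,7,8,9}→15  {2,3,4,5,6,7,8,9}→6
  placing 0:u first → 21 extensions
  placing 2:o first → 35 extensions
total linear extensions = 56

56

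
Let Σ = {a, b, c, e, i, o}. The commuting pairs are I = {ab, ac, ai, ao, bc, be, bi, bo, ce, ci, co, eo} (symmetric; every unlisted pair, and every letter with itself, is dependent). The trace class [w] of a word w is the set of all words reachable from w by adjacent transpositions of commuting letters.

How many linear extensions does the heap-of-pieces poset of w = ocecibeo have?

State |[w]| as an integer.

672

drop 0:o onto floor
drop 1:c onto floor
drop 2:e onto floor
drop 3:c onto {1:c}
drop 4:i onto {0:o, 2:e}
drop 5:b onto floor
drop 6:e onto {4:i}
drop 7:o onto {4:i}
ground layer = {0:o, 1:c, 2:e, 5:b}
drop-orders for the pieces not yet dropped (sum over which currently-grounded one goes next):
  1 to go: {3} 1  {5} 1  {6} 1  {7} 1
  2 to go: {1,3} 1  {3,5} 2  {3,6} 2  {3,7} 2  {5,6} 2  {5,7} 2  {6,7} 2
  3 to go: {1,3,5} 3  {1,3,6} 3  {1,3,7} 3  {3,5,6} 6  {3,5,7} 6  {3,6,7} 6  {4,6,7} 2  {5,6,7} 6
  4 to go: {0,4,6,7} 2  {1,3,5,6} 12  {1,3,5,7} 12  {1,3,6,7} 12  {2,4,6,7} 2  {3,4,6,7} 8  {3,5,6,7} 24  {4,5,6,7} 8
  5 to go: {0,2,4,6,7} 4  {0,3,4,6,7} 10  {0,4,5,6,7} 10  {1,3,4,6,7} 20  {1,3,5,6,7} 60  {2,3,4,6,7} 10  {2,4,5,6,7} 10  {3,4,5,6,7} 40
  6 to go: {0,1,3,4,6,7} 30  {0,2,3,4,6,7} 24  {0,2,4,5,6,7} 24  {0,3,4,5,6,7} 60  {1,2,3,4,6,7} 30  {1,3,4,5,6,7} 120  {2,3,4,5,6,7} 60
  if 0:o drops first: 210 orders
  if 1:c drops first: 168 orders
  if 2:e drops first: 210 orders
  if 5:b drops first: 84 orders
heap linearizations: 672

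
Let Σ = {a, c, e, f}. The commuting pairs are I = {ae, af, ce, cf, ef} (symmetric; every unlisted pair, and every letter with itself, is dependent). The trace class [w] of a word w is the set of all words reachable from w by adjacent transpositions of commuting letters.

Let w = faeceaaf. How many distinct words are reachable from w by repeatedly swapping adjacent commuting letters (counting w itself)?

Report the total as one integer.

420

#0=f has no predecessor
#1=a has no predecessor
#2=e has no predecessor
#3=c depends on [1:a]
#4=e depends on [2:e]
#5=a depends on [3:c]
#6=a depends on [5:a]
#7=f depends on [0:f]
sources: [0:f, 1:a, 2:e]
N(rest) = Σ N(rest − s) over sources s of rest; N(one piece) = 1:
  size 1 → [4]=1  [6]=1  [7]=1
  size 2 → [0,7]=1  [2,4]=1  [4,6]=2  [4,7]=2  [5,6]=1  [6,7]=2
  size 3 → [0,4,7]=3  [0,6,7]=3  [2,4,6]=3  [2,4,7]=3  [3,5,6]=1  [4,5,6]=3  [4,6,7]=6  [5,6,7]=3
  size 4 → [0,2,4,7]=6  [0,4,6,7]=12  [0,5,6,7]=6  [1,3,5,6]=1  [2,4,5,6]=6  [2,4,6,7]=12  [3,4,5,6]=4  [3,5,6,7]=4  [4,5,6,7]=12
  size 5 → [0,2,4,6,7]=30  [0,3,5,6,7]=10  [0,4,5,6,7]=30  [1,3,4,5,6]=5  [1,3,5,6,7]=5  [2,3,4,5,6]=10  [2,4,5,6,7]=30  [3,4,5,6,7]=20
  size 6 → [0,1,3,5,6,7]=15  [0,2,4,5,6,7]=90  [0,3,4,5,6,7]=60  [1,2,3,4,5,6]=15  [1,3,4,5,6,7]=30  [2,3,4,5,6,7]=60
  first=0(f) contributes 105
  first=1(a) contributes 210
  first=2(e) contributes 105
|[w]| = 420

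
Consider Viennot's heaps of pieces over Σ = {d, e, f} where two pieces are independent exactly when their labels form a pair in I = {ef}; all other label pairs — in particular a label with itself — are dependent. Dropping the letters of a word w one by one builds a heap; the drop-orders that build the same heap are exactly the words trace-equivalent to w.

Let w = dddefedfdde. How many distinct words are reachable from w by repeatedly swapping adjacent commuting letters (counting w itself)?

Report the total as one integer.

3

#0=d has no predecessor
#1=d depends on [0:d]
#2=d depends on [1:d]
#3=e depends on [2:d]
#4=f depends on [2:d]
#5=e depends on [3:e]
#6=d depends on [4:f, 5:e]
#7=f depends on [6:d]
#8=d depends on [7:f]
#9=d depends on [8:d]
#10=e depends on [9:d]
sources: [0:d]
N(rest) = Σ N(rest − s) over sources s of rest; N(one piece) = 1:
  size 1 → [10]=1
  size 2 → [9,10]=1
  size 3 → [8,9,10]=1
  size 4 → [7,8,9,10]=1
  size 5 → [6,7,8,9,10]=1
  size 6 → [4,6,7,8,9,10]=1  [5,6,7,8,9,10]=1
  size 7 → [3,5,6,7,8,9,10]=1  [4,5,6,7,8,9,10]=2
  size 8 → [3,4,5,6,7,8,9,10]=3
  size 9 → [2,3,4,5,6,7,8,9,10]=3
  first=0(d) contributes 3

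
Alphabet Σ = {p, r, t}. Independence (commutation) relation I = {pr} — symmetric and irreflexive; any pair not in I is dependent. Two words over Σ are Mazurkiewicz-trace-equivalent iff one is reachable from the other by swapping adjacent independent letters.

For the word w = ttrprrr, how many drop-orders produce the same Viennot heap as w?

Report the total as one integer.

5

drop 0:t onto floor
drop 1:t onto {0:t}
drop 2:r onto {1:t}
drop 3:p onto {1:t}
drop 4:r onto {2:r}
drop 5:r onto {4:r}
drop 6:r onto {5:r}
ground layer = {0:t}
drop-orders for the pieces not yet dropped (sum over which currently-grounded one goes next):
  1 to go: {3} 1  {6} 1
  2 to go: {3,6} 2  {5,6} 1
  3 to go: {3,5,6} 3  {4,5,6} 1
  4 to go: {2,4,5,6} 1  {3,4,5,6} 4
  5 to go: {2,3,4,5,6} 5
  if 0:t drops first: 5 orders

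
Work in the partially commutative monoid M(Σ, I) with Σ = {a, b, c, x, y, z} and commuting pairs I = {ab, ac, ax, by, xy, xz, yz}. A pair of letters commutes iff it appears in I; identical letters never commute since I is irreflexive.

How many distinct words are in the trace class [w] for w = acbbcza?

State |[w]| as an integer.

5

drop 0:a onto floor
drop 1:c onto floor
drop 2:b onto {1:c}
drop 3:b onto {2:b}
drop 4:c onto {3:b}
drop 5:z onto {0:a, 4:c}
drop 6:a onto {5:z}
ground layer = {0:a, 1:c}
drop-orders for the pieces not yet dropped (sum over which currently-grounded one goes next):
  1 to go: {6} 1
  2 to go: {5,6} 1
  3 to go: {0,5,6} 1  {4,5,6} 1
  4 to go: {0,4,5,6} 2  {3,4,5,6} 1
  5 to go: {0,3,4,5,6} 3  {2,3,4,5,6} 1
  if 0:a drops first: 1 orders
  if 1:c drops first: 4 orders
heap linearizations: 5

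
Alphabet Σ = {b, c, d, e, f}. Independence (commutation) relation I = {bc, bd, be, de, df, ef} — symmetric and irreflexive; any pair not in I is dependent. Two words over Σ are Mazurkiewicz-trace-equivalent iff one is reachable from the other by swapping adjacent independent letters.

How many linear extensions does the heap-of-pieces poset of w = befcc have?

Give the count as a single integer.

3

0(b) covers ∅
1(e) covers ∅
2(f) covers 0:b
3(c) covers 1:e, 2:f
4(c) covers 3:c
floor of heap: 0:b, 1:e
completions by unplaced set U, small U first (add the entries for U minus each lowest piece of U):
  |U|=1: {4}:1
  |U|=2: {3,4}:1
  |U|=3: {1,3,4}:1  {2,3,4}:1
  start at 0(b): 2
  start at 1(e): 1
sum over floor = 3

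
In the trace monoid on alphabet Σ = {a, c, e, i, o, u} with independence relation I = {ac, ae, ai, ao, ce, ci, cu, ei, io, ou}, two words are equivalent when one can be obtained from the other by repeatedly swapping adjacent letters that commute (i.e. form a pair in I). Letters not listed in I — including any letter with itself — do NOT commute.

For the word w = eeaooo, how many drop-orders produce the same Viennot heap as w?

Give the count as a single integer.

6

piece 0:e — minimal
piece 1:e rests on {0:e}
piece 2:a — minimal
piece 3:o rests on {1:e}
piece 4:o rests on {3:o}
piece 5:o rests on {4:o}
minimal pieces: {0:e, 2:a}
ways to finish when only these pieces remain (= sum over removing one remaining piece with nothing left below it):
  1 left: {2}→1  {5}→1
  2 left: {2,5}→2  {4,5}→1
  3 left: {2,4,5}→3  {3,4,5}→1
  4 left: {1,3,4,5}→1  {2,3,4,5}→4
  placing 0:e first → 5 extensions
  placing 2:a first → 1 extensions
total linear extensions = 6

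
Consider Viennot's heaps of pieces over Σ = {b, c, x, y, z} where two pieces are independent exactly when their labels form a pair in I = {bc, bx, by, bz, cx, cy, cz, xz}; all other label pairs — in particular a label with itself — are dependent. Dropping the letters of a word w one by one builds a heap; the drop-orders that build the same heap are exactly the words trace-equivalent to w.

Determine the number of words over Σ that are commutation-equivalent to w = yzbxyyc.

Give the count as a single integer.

84

#0=y has no predecessor
#1=z depends on [0:y]
#2=b has no predecessor
#3=x depends on [0:y]
#4=y depends on [1:z, 3:x]
#5=y depends on [4:y]
#6=c has no predecessor
sources: [0:y, 2:b, 6:c]
N(rest) = Σ N(rest − s) over sources s of rest; N(one piece) = 1:
  size 1 → [2]=1  [5]=1  [6]=1
  size 2 → [2,5]=2  [2,6]=2  [4,5]=1  [5,6]=2
  size 3 → [1,4,5]=1  [2,4,5]=3  [2,5,6]=6  [3,4,5]=1  [4,5,6]=3
  size 4 → [1,2,4,5]=4  [1,3,4,5]=2  [1,4,5,6]=4  [2,3,4,5]=4  [2,4,5,6]=12  [3,4,5,6]=4
  size 5 → [0,1,3,4,5]=2  [1,2,3,4,5]=10  [1,2,4,5,6]=20  [1,3,4,5,6]=10  [2,3,4,5,6]=20
  first=0(y) contributes 60
  first=2(b) contributes 12
  first=6(c) contributes 12
|[w]| = 84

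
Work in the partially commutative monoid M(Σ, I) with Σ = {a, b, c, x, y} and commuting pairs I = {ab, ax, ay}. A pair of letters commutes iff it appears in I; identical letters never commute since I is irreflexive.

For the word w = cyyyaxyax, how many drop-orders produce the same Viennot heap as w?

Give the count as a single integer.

28

0(c) covers ∅
1(y) covers 0:c
2(y) covers 1:y
3(y) covers 2:y
4(a) covers 0:c
5(x) covers 3:y
6(y) covers 5:x
7(a) covers 4:a
8(x) covers 6:y
floor of heap: 0:c
completions by unplaced set U, small U first (add the entries for U minus each lowest piece of U):
  |U|=1: {7}:1  {8}:1
  |U|=2: {4,7}:1  {6,8}:1  {7,8}:2
  |U|=3: {4,7,8}:3  {5,6,8}:1  {6,7,8}:3
  |U|=4: {3,5,6,8}:1  {4,6,7,8}:6  {5,6,7,8}:4
  |U|=5: {2,3,5,6,8}:1  {3,5,6,7,8}:5  {4,5,6,7,8}:10
  |U|=6: {1,2,3,5,6,8}:1  {2,3,5,6,7,8}:6  {3,4,5,6,7,8}:15
  |U|=7: {1,2,3,5,6,7,8}:7  {2,3,4,5,6,7,8}:21
  start at 0(c): 28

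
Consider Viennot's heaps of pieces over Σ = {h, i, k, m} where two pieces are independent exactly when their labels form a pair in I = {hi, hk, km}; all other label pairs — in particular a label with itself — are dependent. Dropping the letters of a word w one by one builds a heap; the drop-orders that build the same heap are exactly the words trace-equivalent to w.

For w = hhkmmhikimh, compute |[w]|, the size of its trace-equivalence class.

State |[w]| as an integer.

21

drop 0:h onto floor
drop 1:h onto {0:h}
drop 2:k onto floor
drop 3:m onto {1:h}
drop 4:m onto {3:m}
drop 5:h onto {4:m}
drop 6:i onto {2:k, 4:m}
drop 7:k onto {6:i}
drop 8:i onto {7:k}
drop 9:m onto {5:h, 8:i}
drop 10:h onto {9:m}
ground layer = {0:h, 2:k}
drop-orders for the pieces not yet dropped (sum over which currently-grounded one goes next):
  1 to go: {10} 1
  2 to go: {9,10} 1
  3 to go: {5,9,10} 1  {8,9,10} 1
  4 to go: {5,8,9,10} 2  {7,8,9,10} 1
  5 to go: {5,7,8,9,10} 3  {6,7,8,9,10} 1
  6 to go: {2,6,7,8,9,10} 1  {5,6,7,8,9,10} 4
  7 to go: {2,5,6,7,8,9,10} 5  {4,5,6,7,8,9,10} 4
  8 to go: {2,4,5,6,7,8,9,10} 9  {3,4,5,6,7,8,9,10} 4
  9 to go: {1,3,4,5,6,7,8,9,10} 4  {2,3,4,5,6,7,8,9,10} 13
  if 0:h drops first: 17 orders
  if 2:k drops first: 4 orders
heap linearizations: 21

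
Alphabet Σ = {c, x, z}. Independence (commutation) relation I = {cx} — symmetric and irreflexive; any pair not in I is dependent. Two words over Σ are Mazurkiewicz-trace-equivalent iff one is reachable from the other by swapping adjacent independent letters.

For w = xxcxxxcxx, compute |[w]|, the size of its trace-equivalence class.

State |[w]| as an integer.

36

piece 0:x — minimal
piece 1:x rests on {0:x}
piece 2:c — minimal
piece 3:x rests on {1:x}
piece 4:x rests on {3:x}
piece 5:x rests on {4:x}
piece 6:c rests on {2:c}
piece 7:x rests on {5:x}
piece 8:x rests on {7:x}
minimal pieces: {0:x, 2:c}
ways to finish when only these pieces remain (= sum over removing one remaining piece with nothing left below it):
  1 left: {6}→1  {8}→1
  2 left: {2,6}→1  {6,8}→2  {7,8}→1
  3 left: {2,6,8}→3  {5,7,8}→1  {6,7,8}→3
  4 left: {2,6,7,8}→6  {4,5,7,8}→1  {5,6,7,8}→4
  5 left: {2,5,6,7,8}→10  {3,4,5,7,8}→1  {4,5,6,7,8}→5
  6 left: {1,3,4,5,7,8}→1  {2,4,5,6,7,8}→15  {3,4,5,6,7,8}→6
  7 left: {0,1,3,4,5,7,8}→1  {1,3,4,5,6,7,8}→7  {2,3,4,5,6,7,8}→21
  placing 0:x first → 28 extensions
  placing 2:c first → 8 extensions
total linear extensions = 36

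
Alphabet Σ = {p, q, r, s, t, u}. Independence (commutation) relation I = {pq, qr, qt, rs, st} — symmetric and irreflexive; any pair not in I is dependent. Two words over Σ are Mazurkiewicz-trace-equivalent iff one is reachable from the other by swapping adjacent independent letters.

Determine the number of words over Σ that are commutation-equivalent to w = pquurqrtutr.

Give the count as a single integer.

8

drop 0:p onto floor
drop 1:q onto floor
drop 2:u onto {0:p, 1:q}
drop 3:u onto {2:u}
drop 4:r onto {3:u}
drop 5:q onto {3:u}
drop 6:r onto {4:r}
drop 7:t onto {6:r}
drop 8:u onto {5:q, 7:t}
drop 9:t onto {8:u}
drop 10:r onto {9:t}
ground layer = {0:p, 1:q}
drop-orders for the pieces not yet dropped (sum over which currently-grounded one goes next):
  1 to go: {10} 1
  2 to go: {9,10} 1
  3 to go: {8,9,10} 1
  4 to go: {5,8,9,10} 1  {7,8,9,10} 1
  5 to go: {5,7,8,9,10} 2  {6,7,8,9,10} 1
  6 to go: {4,6,7,8,9,10} 1  {5,6,7,8,9,10} 3
  7 to go: {4,5,6,7,8,9,10} 4
  8 to go: {3,4,5,6,7,8,9,10} 4
  9 to go: {2,3,4,5,6,7,8,9,10} 4
  if 0:p drops first: 4 orders
  if 1:q drops first: 4 orders
heap linearizations: 8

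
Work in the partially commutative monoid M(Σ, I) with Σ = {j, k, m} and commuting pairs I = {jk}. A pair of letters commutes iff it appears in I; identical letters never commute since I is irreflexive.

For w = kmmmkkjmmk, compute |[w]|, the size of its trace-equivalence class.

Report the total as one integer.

drop 0:k onto floor
drop 1:m onto {0:k}
drop 2:m onto {1:m}
drop 3:m onto {2:m}
drop 4:k onto {3:m}
drop 5:k onto {4:k}
drop 6:j onto {3:m}
drop 7:m onto {5:k, 6:j}
drop 8:m onto {7:m}
drop 9:k onto {8:m}
ground layer = {0:k}
drop-orders for the pieces not yet dropped (sum over which currently-grounded one goes next):
  1 to go: {9} 1
  2 to go: {8,9} 1
  3 to go: {7,8,9} 1
  4 to go: {5,7,8,9} 1  {6,7,8,9} 1
  5 to go: {4,5,7,8,9} 1  {5,6,7,8,9} 2
  6 to go: {4,5,6,7,8,9} 3
  7 to go: {3,4,5,6,7,8,9} 3
  8 to go: {2,3,4,5,6,7,8,9} 3
  if 0:k drops first: 3 orders

3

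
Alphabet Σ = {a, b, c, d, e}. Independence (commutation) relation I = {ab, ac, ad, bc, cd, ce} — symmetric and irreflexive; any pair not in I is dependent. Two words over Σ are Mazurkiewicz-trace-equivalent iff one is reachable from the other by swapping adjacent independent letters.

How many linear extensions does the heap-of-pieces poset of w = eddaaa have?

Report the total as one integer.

10

drop 0:e onto floor
drop 1:d onto {0:e}
drop 2:d onto {1:d}
drop 3:a onto {0:e}
drop 4:a onto {3:a}
drop 5:a onto {4:a}
ground layer = {0:e}
drop-orders for the pieces not yet dropped (sum over which currently-grounded one goes next):
  1 to go: {2} 1  {5} 1
  2 to go: {1,2} 1  {2,5} 2  {4,5} 1
  3 to go: {1,2,5} 3  {2,4,5} 3  {3,4,5} 1
  4 to go: {1,2,4,5} 6  {2,3,4,5} 4
  if 0:e drops first: 10 orders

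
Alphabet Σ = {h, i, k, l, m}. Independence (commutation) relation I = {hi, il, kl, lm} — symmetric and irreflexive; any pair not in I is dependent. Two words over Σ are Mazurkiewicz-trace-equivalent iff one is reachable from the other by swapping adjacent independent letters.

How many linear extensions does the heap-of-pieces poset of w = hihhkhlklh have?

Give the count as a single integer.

12

piece 0:h — minimal
piece 1:i — minimal
piece 2:h rests on {0:h}
piece 3:h rests on {2:h}
piece 4:k rests on {1:i, 3:h}
piece 5:h rests on {4:k}
piece 6:l rests on {5:h}
piece 7:k rests on {5:h}
piece 8:l rests on {6:l}
piece 9:h rests on {7:k, 8:l}
minimal pieces: {0:h, 1:i}
ways to finish when only these pieces remain (= sum over removing one remaining piece with nothing left below it):
  1 left: {9}→1
  2 left: {7,9}→1  {8,9}→1
  3 left: {6,8,9}→1  {7,8,9}→2
  4 left: {6,7,8,9}→3
  5 left: {5,6,7,8,9}→3
  6 left: {4,5,6,7,8,9}→3
  7 left: {1,4,5,6,7,8,9}→3  {3,4,5,6,7,8,9}→3
  8 left: {1,3,4,5,6,7,8,9}→6  {2,3,4,5,6,7,8,9}→3
  placing 0:h first → 9 extensions
  placing 1:i first → 3 extensions
total linear extensions = 12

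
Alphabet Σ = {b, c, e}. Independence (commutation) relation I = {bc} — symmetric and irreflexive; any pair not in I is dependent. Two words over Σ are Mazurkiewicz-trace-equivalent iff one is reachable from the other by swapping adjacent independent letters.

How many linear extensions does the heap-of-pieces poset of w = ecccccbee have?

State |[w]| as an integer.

drop 0:e onto floor
drop 1:c onto {0:e}
drop 2:c onto {1:c}
drop 3:c onto {2:c}
drop 4:c onto {3:c}
drop 5:c onto {4:c}
drop 6:b onto {0:e}
drop 7:e onto {5:c, 6:b}
drop 8:e onto {7:e}
ground layer = {0:e}
drop-orders for the pieces not yet dropped (sum over which currently-grounded one goes next):
  1 to go: {8} 1
  2 to go: {7,8} 1
  3 to go: {5,7,8} 1  {6,7,8} 1
  4 to go: {4,5,7,8} 1  {5,6,7,8} 2
  5 to go: {3,4,5,7,8} 1  {4,5,6,7,8} 3
  6 to go: {2,3,4,5,7,8} 1  {3,4,5,6,7,8} 4
  7 to go: {1,2,3,4,5,7,8} 1  {2,3,4,5,6,7,8} 5
  if 0:e drops first: 6 orders

6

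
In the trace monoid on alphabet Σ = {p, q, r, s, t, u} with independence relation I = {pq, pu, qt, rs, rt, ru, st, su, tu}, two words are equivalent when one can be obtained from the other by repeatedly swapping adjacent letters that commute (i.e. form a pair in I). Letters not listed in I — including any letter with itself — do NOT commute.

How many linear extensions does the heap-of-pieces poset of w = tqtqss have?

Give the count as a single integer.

0(t) covers ∅
1(q) covers ∅
2(t) covers 0:t
3(q) covers 1:q
4(s) covers 3:q
5(s) covers 4:s
floor of heap: 0:t, 1:q
completions by unplaced set U, small U first (add the entries for U minus each lowest piece of U):
  |U|=1: {2}:1  {5}:1
  |U|=2: {0,2}:1  {2,5}:2  {4,5}:1
  |U|=3: {0,2,5}:3  {2,4,5}:3  {3,4,5}:1
  |U|=4: {0,2,4,5}:6  {1,3,4,5}:1  {2,3,4,5}:4
  start at 0(t): 5
  start at 1(q): 10
sum over floor = 15

15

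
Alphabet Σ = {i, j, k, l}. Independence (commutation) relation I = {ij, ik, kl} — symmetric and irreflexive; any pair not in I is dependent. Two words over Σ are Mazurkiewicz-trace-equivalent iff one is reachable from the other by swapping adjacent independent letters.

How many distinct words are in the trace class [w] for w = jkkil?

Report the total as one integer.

9

drop 0:j onto floor
drop 1:k onto {0:j}
drop 2:k onto {1:k}
drop 3:i onto floor
drop 4:l onto {0:j, 3:i}
ground layer = {0:j, 3:i}
drop-orders for the pieces not yet dropped (sum over which currently-grounded one goes next):
  1 to go: {2} 1  {4} 1
  2 to go: {1,2} 1  {2,4} 2  {3,4} 1
  3 to go: {1,2,4} 3  {2,3,4} 3
  if 0:j drops first: 6 orders
  if 3:i drops first: 3 orders
heap linearizations: 9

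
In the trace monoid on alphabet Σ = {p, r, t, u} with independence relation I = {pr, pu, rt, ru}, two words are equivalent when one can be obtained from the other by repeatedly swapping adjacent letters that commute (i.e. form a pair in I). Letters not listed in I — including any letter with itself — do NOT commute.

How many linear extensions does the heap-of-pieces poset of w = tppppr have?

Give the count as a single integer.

6

piece 0:t — minimal
piece 1:p rests on {0:t}
piece 2:p rests on {1:p}
piece 3:p rests on {2:p}
piece 4:p rests on {3:p}
piece 5:r — minimal
minimal pieces: {0:t, 5:r}
ways to finish when only these pieces remain (= sum over removing one remaining piece with nothing left below it):
  1 left: {4}→1  {5}→1
  2 left: {3,4}→1  {4,5}→2
  3 left: {2,3,4}→1  {3,4,5}→3
  4 left: {1,2,3,4}→1  {2,3,4,5}→4
  placing 0:t first → 5 extensions
  placing 5:r first → 1 extensions
total linear extensions = 6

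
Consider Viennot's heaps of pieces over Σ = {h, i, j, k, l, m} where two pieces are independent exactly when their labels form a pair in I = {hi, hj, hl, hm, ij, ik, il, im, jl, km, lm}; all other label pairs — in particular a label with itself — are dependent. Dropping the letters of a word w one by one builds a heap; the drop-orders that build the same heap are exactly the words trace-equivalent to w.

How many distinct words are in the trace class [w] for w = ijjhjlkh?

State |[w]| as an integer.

piece 0:i — minimal
piece 1:j — minimal
piece 2:j rests on {1:j}
piece 3:h — minimal
piece 4:j rests on {2:j}
piece 5:l — minimal
piece 6:k rests on {3:h, 4:j, 5:l}
piece 7:h rests on {6:k}
minimal pieces: {0:i, 1:j, 3:h, 5:l}
ways to finish when only these pieces remain (= sum over removing one remaining piece with nothing left below it):
  1 left: {0}→1  {7}→1
  2 left: {0,7}→2  {6,7}→1
  3 left: {0,6,7}→3  {3,6,7}→1  {4,6,7}→1  {5,6,7}→1
  4 left: {0,3,6,7}→4  {0,4,6,7}→4  {0,5,6,7}→4  {2,4,6,7}→1  {3,4,6,7}→2  {3,5,6,7}→2  {4,5,6,7}→2
  5 left: {0,2,4,6,7}→5  {0,3,4,6,7}→10  {0,3,5,6,7}→10  {0,4,5,6,7}→10  {1,2,4,6,7}→1  {2,3,4,6,7}→3  {2,4,5,6,7}→3  {3,4,5,6,7}→6
  6 left: {0,1,2,4,6,7}→6  {0,2,3,4,6,7}→18  {0,2,4,5,6,7}→18  {0,3,4,5,6,7}→36  {1,2,3,4,6,7}→4  {1,2,4,5,6,7}→4  {2,3,4,5,6,7}→12
  placing 0:i first → 20 extensions
  placing 1:j first → 84 extensions
  placing 3:h first → 28 extensions
  placing 5:l first → 28 extensions
total linear extensions = 160

160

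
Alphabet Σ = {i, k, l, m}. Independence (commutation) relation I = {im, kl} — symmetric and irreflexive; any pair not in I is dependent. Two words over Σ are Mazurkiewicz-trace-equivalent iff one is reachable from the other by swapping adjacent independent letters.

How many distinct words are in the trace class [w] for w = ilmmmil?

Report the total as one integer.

4

drop 0:i onto floor
drop 1:l onto {0:i}
drop 2:m onto {1:l}
drop 3:m onto {2:m}
drop 4:m onto {3:m}
drop 5:i onto {1:l}
drop 6:l onto {4:m, 5:i}
ground layer = {0:i}
drop-orders for the pieces not yet dropped (sum over which currently-grounded one goes next):
  1 to go: {6} 1
  2 to go: {4,6} 1  {5,6} 1
  3 to go: {3,4,6} 1  {4,5,6} 2
  4 to go: {2,3,4,6} 1  {3,4,5,6} 3
  5 to go: {2,3,4,5,6} 4
  if 0:i drops first: 4 orders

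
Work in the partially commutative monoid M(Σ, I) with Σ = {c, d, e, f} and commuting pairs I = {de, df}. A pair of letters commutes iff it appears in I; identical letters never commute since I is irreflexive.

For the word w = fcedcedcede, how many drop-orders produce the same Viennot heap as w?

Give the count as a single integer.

12

drop 0:f onto floor
drop 1:c onto {0:f}
drop 2:e onto {1:c}
drop 3:d onto {1:c}
drop 4:c onto {2:e, 3:d}
drop 5:e onto {4:c}
drop 6:d onto {4:c}
drop 7:c onto {5:e, 6:d}
drop 8:e onto {7:c}
drop 9:d onto {7:c}
drop 10:e onto {8:e}
ground layer = {0:f}
drop-orders for the pieces not yet dropped (sum over which currently-grounded one goes next):
  1 to go: {9} 1  {10} 1
  2 to go: {8,10} 1  {9,10} 2
  3 to go: {8,9,10} 3
  4 to go: {7,8,9,10} 3
  5 to go: {5,7,8,9,10} 3  {6,7,8,9,10} 3
  6 to go: {5,6,7,8,9,10} 6
  7 to go: {4,5,6,7,8,9,10} 6
  8 to go: {2,4,5,6,7,8,9,10} 6  {3,4,5,6,7,8,9,10} 6
  9 to go: {2,3,4,5,6,7,8,9,10} 12
  if 0:f drops first: 12 orders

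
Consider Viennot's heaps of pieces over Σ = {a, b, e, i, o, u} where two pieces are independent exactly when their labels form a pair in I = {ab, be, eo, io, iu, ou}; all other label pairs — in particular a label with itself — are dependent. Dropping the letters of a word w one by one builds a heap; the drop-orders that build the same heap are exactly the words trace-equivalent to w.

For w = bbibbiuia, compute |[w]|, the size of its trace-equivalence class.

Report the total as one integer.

3

drop 0:b onto floor
drop 1:b onto {0:b}
drop 2:i onto {1:b}
drop 3:b onto {2:i}
drop 4:b onto {3:b}
drop 5:i onto {4:b}
drop 6:u onto {4:b}
drop 7:i onto {5:i}
drop 8:a onto {6:u, 7:i}
ground layer = {0:b}
drop-orders for the pieces not yet dropped (sum over which currently-grounded one goes next):
  1 to go: {8} 1
  2 to go: {6,8} 1  {7,8} 1
  3 to go: {5,7,8} 1  {6,7,8} 2
  4 to go: {5,6,7,8} 3
  5 to go: {4,5,6,7,8} 3
  6 to go: {3,4,5,6,7,8} 3
  7 to go: {2,3,4,5,6,7,8} 3
  if 0:b drops first: 3 orders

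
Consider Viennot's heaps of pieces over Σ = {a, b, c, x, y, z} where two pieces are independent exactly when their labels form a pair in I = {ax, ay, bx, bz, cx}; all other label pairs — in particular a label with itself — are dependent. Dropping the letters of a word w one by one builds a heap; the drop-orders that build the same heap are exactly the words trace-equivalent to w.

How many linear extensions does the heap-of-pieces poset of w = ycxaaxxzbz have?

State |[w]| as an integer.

75

drop 0:y onto floor
drop 1:c onto {0:y}
drop 2:x onto {0:y}
drop 3:a onto {1:c}
drop 4:a onto {3:a}
drop 5:x onto {2:x}
drop 6:x onto {5:x}
drop 7:z onto {4:a, 6:x}
drop 8:b onto {4:a}
drop 9:z onto {7:z}
ground layer = {0:y}
drop-orders for the pieces not yet dropped (sum over which currently-grounded one goes next):
  1 to go: {8} 1  {9} 1
  2 to go: {7,9} 1  {8,9} 2
  3 to go: {6,7,9} 1  {7,8,9} 3
  4 to go: {4,7,8,9} 3  {5,6,7,9} 1  {6,7,8,9} 4
  5 to go: {2,5,6,7,9} 1  {3,4,7,8,9} 3  {4,6,7,8,9} 7  {5,6,7,8,9} 5
  6 to go: {1,3,4,7,8,9} 3  {2,5,6,7,8,9} 6  {3,4,6,7,8,9} 10  {4,5,6,7,8,9} 12
  7 to go: {1,3,4,6,7,8,9} 13  {2,4,5,6,7,8,9} 18  {3,4,5,6,7,8,9} 22
  8 to go: {1,3,4,5,6,7,8,9} 35  {2,3,4,5,6,7,8,9} 40
  if 0:y drops first: 75 orders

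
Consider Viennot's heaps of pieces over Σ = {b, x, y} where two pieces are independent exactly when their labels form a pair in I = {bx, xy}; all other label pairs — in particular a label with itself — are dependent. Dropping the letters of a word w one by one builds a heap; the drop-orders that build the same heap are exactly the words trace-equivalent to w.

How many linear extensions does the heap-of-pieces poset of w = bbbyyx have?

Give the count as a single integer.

6

#0=b has no predecessor
#1=b depends on [0:b]
#2=b depends on [1:b]
#3=y depends on [2:b]
#4=y depends on [3:y]
#5=x has no predecessor
sources: [0:b, 5:x]
N(rest) = Σ N(rest − s) over sources s of rest; N(one piece) = 1:
  size 1 → [4]=1  [5]=1
  size 2 → [3,4]=1  [4,5]=2
  size 3 → [2,3,4]=1  [3,4,5]=3
  size 4 → [1,2,3,4]=1  [2,3,4,5]=4
  first=0(b) contributes 5
  first=5(x) contributes 1
|[w]| = 6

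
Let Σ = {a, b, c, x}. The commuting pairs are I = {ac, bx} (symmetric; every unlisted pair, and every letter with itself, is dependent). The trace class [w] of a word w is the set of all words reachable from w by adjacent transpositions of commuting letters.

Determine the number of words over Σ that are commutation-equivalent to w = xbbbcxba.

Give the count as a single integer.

8

0(x) covers ∅
1(b) covers ∅
2(b) covers 1:b
3(b) covers 2:b
4(c) covers 0:x, 3:b
5(x) covers 4:c
6(b) covers 4:c
7(a) covers 5:x, 6:b
floor of heap: 0:x, 1:b
completions by unplaced set U, small U first (add the entries for U minus each lowest piece of U):
  |U|=1: {7}:1
  |U|=2: {5,7}:1  {6,7}:1
  |U|=3: {5,6,7}:2
  |U|=4: {4,5,6,7}:2
  |U|=5: {0,4,5,6,7}:2  {3,4,5,6,7}:2
  |U|=6: {0,3,4,5,6,7}:4  {2,3,4,5,6,7}:2
  start at 0(x): 2
  start at 1(b): 6
sum over floor = 8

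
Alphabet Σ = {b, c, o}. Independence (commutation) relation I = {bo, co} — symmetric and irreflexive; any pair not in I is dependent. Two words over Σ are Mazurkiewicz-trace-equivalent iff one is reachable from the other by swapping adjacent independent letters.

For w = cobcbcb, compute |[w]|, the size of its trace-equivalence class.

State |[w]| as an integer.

0(c) covers ∅
1(o) covers ∅
2(b) covers 0:c
3(c) covers 2:b
4(b) covers 3:c
5(c) covers 4:b
6(b) covers 5:c
floor of heap: 0:c, 1:o
completions by unplaced set U, small U first (add the entries for U minus each lowest piece of U):
  |U|=1: {1}:1  {6}:1
  |U|=2: {1,6}:2  {5,6}:1
  |U|=3: {1,5,6}:3  {4,5,6}:1
  |U|=4: {1,4,5,6}:4  {3,4,5,6}:1
  |U|=5: {1,3,4,5,6}:5  {2,3,4,5,6}:1
  start at 0(c): 6
  start at 1(o): 1
sum over floor = 7

7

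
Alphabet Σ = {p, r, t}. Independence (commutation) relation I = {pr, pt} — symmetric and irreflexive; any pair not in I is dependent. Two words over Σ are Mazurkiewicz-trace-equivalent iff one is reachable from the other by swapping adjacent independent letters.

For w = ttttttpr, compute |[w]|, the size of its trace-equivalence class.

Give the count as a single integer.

#0=t has no predecessor
#1=t depends on [0:t]
#2=t depends on [1:t]
#3=t depends on [2:t]
#4=t depends on [3:t]
#5=t depends on [4:t]
#6=p has no predecessor
#7=r depends on [5:t]
sources: [0:t, 6:p]
N(rest) = Σ N(rest − s) over sources s of rest; N(one piece) = 1:
  size 1 → [6]=1  [7]=1
  size 2 → [5,7]=1  [6,7]=2
  size 3 → [4,5,7]=1  [5,6,7]=3
  size 4 → [3,4,5,7]=1  [4,5,6,7]=4
  size 5 → [2,3,4,5,7]=1  [3,4,5,6,7]=5
  size 6 → [1,2,3,4,5,7]=1  [2,3,4,5,6,7]=6
  first=0(t) contributes 7
  first=6(p) contributes 1
|[w]| = 8

8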